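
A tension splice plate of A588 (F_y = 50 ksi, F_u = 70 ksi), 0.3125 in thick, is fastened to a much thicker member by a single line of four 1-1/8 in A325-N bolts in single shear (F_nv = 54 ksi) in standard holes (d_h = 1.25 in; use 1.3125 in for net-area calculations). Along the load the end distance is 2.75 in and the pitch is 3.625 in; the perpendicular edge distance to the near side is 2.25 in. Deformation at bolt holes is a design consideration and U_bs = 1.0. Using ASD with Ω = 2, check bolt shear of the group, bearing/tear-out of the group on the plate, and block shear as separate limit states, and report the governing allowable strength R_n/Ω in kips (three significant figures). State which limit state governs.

Bolt shear: A_b = π·1.125²/4 = 0.994 in²; R_n = 54 × 0.994 × 4 × 1 = 214.7 kips → 214.7 / 2 = 107 kips.
Bearing: edge l_c = 2.125, r_n = 55.78 kips; interior l_c = 2.375, r_n = 59.06 kips; R_n = 55.78 + 3·59.06 = 233 kips → 116 kips.
Block shear: A_gv = 4.258, A_nv = 2.822, A_nt = 0.498 in²; R_n = min(0.6F_uA_nv, 0.6F_yA_gv) + U_bs·F_u·A_nt = 153.4 kips → 76.7 kips.
Block shear governs: 76.7 kips.

76.7 kips (block shear governs)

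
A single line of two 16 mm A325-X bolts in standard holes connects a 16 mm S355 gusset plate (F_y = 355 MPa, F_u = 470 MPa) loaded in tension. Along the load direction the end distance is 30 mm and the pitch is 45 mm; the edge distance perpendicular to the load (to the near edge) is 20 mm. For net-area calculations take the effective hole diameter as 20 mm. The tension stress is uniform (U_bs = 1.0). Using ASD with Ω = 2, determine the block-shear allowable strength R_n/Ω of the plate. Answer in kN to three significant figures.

139 kN

Shear plane L_v = 30 + 1·45 = 75 mm; A_gv = 75 × 16 = 1200 mm².
A_nv = (75 − 1.5·20) × 16 = 720 mm².
A_nt = (20 − 0.5·20) × 16 = 160 mm².
0.6 F_u A_nv = 203 kN; 0.6 F_y A_gv = 255.6 kN → shear rupture governs the shear term.
R_n = 203 + 1.0 × 470 × 160 / 1000 = 278.2 kN.
Allowable strength R_n/Ω = 278.2 / 2 = 139 kN.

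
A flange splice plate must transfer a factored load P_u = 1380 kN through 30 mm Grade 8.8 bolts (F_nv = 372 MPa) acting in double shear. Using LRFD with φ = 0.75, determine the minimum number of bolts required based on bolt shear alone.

4 bolts

A_b = π·30²/4 = 706.9 mm².
Per-bolt design strength φR_n = 0.75 × 372 × 706.9 × 2 / 1000 = 394.4 kN.
n ≥ 1380 / 394.4 = 3.499 → use 4 bolts.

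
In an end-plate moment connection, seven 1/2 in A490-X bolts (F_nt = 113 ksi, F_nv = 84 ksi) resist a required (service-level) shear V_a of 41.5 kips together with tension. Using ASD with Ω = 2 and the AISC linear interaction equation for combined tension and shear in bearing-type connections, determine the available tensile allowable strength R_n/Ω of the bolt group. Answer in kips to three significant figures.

A_b = π·0.5²/4 = 0.1963 in²; f_rv = 41.5 / (7 × 0.1963) = 30.19 ksi.
F'_nt = 1.3 F_nt − (Ω F_nt / F_nv) f_rv = 1.3·113 − (2·113/84)·30.19 = 65.66 ksi, capped at F_nt → F'_nt = 65.66 ksi.
R_n = F'_nt · A_b · n = 65.66 × 0.1963 × 7 = 90.25 kips.
Allowable strength R_n/Ω = 90.25 / 2 = 45.1 kips.

45.1 kips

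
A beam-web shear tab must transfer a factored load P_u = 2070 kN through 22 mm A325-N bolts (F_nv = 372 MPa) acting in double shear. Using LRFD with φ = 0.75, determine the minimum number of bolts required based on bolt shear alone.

A_b = π·22²/4 = 380.1 mm².
Per-bolt design strength φR_n = 0.75 × 372 × 380.1 × 2 / 1000 = 212.1 kN.
n ≥ 2070 / 212.1 = 9.759 → use 10 bolts.

10 bolts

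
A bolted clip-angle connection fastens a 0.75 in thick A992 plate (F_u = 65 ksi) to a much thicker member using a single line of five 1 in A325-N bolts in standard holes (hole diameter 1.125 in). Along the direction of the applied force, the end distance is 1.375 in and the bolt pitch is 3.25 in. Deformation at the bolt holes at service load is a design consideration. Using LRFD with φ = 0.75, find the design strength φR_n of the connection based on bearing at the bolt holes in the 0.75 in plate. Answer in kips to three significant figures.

Per bolt r_n = 1.2 l_c t F_u ≤ 2.4 d t F_u; upper limit = 2.4 × 1 × 0.75 × 65 = 117 kips.
Edge bolt: l_c = 1.375 − 1.125/2 = 0.8125 in → 1.2 × 0.8125 × 0.75 × 65 = 47.53 → r_n = 47.53 kips.
Interior bolts: l_c = 3.25 − 1.125 = 2.125 in → 1.2 × 2.125 × 0.75 × 65 = 124.3 → r_n = 117 kips.
R_n = 1 × 47.53 + 4 × 117 = 515.5 kips.
Design strength φR_n = 0.75 × 515.5 = 387 kips.

387 kips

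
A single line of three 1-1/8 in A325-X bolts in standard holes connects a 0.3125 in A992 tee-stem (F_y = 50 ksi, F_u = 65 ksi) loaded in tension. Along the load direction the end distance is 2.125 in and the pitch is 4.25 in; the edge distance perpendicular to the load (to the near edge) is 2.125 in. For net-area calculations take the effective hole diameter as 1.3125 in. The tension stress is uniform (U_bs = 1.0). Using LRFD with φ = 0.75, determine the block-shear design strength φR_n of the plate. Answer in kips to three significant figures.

Shear plane L_v = 2.125 + 2·4.25 = 10.62 in; A_gv = 10.62 × 0.3125 = 3.32 in².
A_nv = (10.62 − 2.5·1.3125) × 0.3125 = 2.295 in².
A_nt = (2.125 − 0.5·1.3125) × 0.3125 = 0.459 in².
0.6 F_u A_nv = 89.5 kips; 0.6 F_y A_gv = 99.61 kips → shear rupture governs the shear term.
R_n = 89.5 + 1.0 × 65 × 0.459 = 119.3 kips.
Design strength φR_n = 0.75 × 119.3 = 89.5 kips.

89.5 kips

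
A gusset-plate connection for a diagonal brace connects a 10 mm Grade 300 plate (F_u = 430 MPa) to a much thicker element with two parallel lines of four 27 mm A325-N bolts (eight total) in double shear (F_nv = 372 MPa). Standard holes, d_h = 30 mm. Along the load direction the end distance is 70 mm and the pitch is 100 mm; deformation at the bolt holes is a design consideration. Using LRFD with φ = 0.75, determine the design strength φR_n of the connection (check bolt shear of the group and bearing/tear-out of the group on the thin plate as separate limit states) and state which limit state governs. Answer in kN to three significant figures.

1670 kN (bearing governs)

Bolt shear: A_b = π·27²/4 = 572.6 mm²; R_n = 372 × 572.6 × 8 × 2 / 1000 = 3408 kN → 0.75 × 3408 = 2560 kN.
Bearing (1.2 l_c t F_u ≤ 2.4 d t F_u): upper limit = 2.4·27·10·430 / 1000 = 278.6 kN.
  Edge l_c = 70 − 30/2 = 55 → r_n = 278.6 kN; interior l_c = 100 − 30 = 70 → r_n = 278.6 kN.
  R_n,bearing = 2·278.6 + 6·278.6 = 2229 kN → 0.75 × 2229 = 1670 kN.
Bearing governs: 1670 kN.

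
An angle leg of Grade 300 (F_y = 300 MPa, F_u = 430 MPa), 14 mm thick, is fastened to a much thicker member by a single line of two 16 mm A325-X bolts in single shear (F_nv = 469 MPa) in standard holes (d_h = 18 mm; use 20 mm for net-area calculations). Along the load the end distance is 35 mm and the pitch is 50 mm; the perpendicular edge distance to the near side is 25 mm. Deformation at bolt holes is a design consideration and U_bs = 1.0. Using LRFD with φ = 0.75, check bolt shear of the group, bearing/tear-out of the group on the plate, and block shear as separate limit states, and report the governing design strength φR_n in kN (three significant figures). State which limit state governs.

Bolt shear: A_b = π·16²/4 = 201.1 mm²; R_n = 469 × 201.1 × 2 × 1 / 1000 = 188.6 kN → 0.75 × 188.6 = 141 kN.
Bearing: edge l_c = 26, r_n = 187.8 kN; interior l_c = 32, r_n = 231.2 kN; R_n = 187.8 + 1·231.2 = 419 kN → 314 kN.
Block shear: A_gv = 1190, A_nv = 770, A_nt = 210 mm²; R_n = min(0.6F_uA_nv, 0.6F_yA_gv) + U_bs·F_u·A_nt = 289 kN → 217 kN.
Bolt shear governs: 141 kN.

141 kN (bolt shear governs)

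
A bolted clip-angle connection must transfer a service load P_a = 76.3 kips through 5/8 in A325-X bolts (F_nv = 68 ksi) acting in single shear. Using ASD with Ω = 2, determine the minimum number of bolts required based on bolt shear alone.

A_b = π·0.625²/4 = 0.3068 in².
Per-bolt allowable strength R_n/Ω = 68 × 0.3068 × 1 / 2 = 10.43 kips.
n ≥ 76.3 / 10.43 = 7.315 → use 8 bolts.

8 bolts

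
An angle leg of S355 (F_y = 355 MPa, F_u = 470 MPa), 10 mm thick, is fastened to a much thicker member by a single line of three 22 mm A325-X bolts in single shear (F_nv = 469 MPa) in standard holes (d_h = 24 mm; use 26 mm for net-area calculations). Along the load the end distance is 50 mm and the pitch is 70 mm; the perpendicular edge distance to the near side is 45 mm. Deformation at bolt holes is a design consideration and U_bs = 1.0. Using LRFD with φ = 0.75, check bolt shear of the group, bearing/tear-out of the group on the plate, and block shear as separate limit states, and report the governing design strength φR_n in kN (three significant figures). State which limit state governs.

Bolt shear: A_b = π·22²/4 = 380.1 mm²; R_n = 469 × 380.1 × 3 × 1 / 1000 = 534.8 kN → 0.75 × 534.8 = 401 kN.
Bearing: edge l_c = 38, r_n = 214.3 kN; interior l_c = 46, r_n = 248.2 kN; R_n = 214.3 + 2·248.2 = 710.6 kN → 533 kN.
Block shear: A_gv = 1900, A_nv = 1250, A_nt = 320 mm²; R_n = min(0.6F_uA_nv, 0.6F_yA_gv) + U_bs·F_u·A_nt = 502.9 kN → 377 kN.
Block shear governs: 377 kN.

377 kN (block shear governs)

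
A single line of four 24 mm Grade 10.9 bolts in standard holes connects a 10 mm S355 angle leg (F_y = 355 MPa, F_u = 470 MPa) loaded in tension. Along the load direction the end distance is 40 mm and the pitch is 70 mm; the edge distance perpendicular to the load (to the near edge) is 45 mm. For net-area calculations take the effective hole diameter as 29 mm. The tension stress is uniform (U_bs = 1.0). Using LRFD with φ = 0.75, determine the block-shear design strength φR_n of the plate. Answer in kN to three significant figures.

422 kN

Shear plane L_v = 40 + 3·70 = 250 mm; A_gv = 250 × 10 = 2500 mm².
A_nv = (250 − 3.5·29) × 10 = 1485 mm².
A_nt = (45 − 0.5·29) × 10 = 305 mm².
0.6 F_u A_nv = 418.8 kN; 0.6 F_y A_gv = 532.5 kN → shear rupture governs the shear term.
R_n = 418.8 + 1.0 × 470 × 305 / 1000 = 562.1 kN.
Design strength φR_n = 0.75 × 562.1 = 422 kN.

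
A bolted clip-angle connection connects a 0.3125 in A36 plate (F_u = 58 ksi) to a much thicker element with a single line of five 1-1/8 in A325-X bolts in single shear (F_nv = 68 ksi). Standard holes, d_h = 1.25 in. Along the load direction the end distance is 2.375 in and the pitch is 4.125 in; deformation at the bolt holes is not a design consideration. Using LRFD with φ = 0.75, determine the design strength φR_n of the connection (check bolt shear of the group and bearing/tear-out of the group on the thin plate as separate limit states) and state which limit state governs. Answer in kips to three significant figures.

219 kips (bearing governs)

Bolt shear: A_b = π·1.125²/4 = 0.994 in²; R_n = 68 × 0.994 × 5 × 1 = 338 kips → 0.75 × 338 = 253 kips.
Bearing (1.5 l_c t F_u ≤ 3.0 d t F_u): upper limit = 3.0·1.125·0.3125·58 = 61.17 kips.
  Edge l_c = 2.375 − 1.25/2 = 1.75 → r_n = 47.58 kips; interior l_c = 4.125 − 1.25 = 2.875 → r_n = 61.17 kips.
  R_n,bearing = 1·47.58 + 4·61.17 = 292.3 kips → 0.75 × 292.3 = 219 kips.
Bearing governs: 219 kips.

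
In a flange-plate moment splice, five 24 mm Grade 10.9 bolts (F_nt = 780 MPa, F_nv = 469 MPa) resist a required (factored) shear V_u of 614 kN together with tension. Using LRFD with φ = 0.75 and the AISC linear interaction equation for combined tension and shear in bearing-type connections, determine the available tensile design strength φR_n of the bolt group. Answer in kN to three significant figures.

A_b = π·24²/4 = 452.4 mm²; f_rv = 614 × 1000 / (5 × 452.4) = 271.4 MPa.
F'_nt = 1.3 F_nt − (F_nt / φF_nv) f_rv = 1.3·780 − (780/(0.75·469))·271.4 = 412.1 MPa, capped at F_nt → F'_nt = 412.1 MPa.
R_n = F'_nt · A_b · n = 412.1 × 452.4 × 5 / 1000 = 932.1 kN.
Design strength φR_n = 0.75 × 932.1 = 699 kN.

699 kN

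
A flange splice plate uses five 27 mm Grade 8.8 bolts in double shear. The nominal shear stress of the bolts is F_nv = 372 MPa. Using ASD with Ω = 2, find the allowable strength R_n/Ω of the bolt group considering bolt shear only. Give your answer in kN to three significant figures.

A_b = π × 27² / 4 = 572.6 mm².
R_n = F_nv · A_b · n · n_s = 372 × 572.6 × 5 × 2 / 1000 = 2130 kN.
Allowable strength R_n/Ω = 2130 / 2 = 1060 kN.

1060 kN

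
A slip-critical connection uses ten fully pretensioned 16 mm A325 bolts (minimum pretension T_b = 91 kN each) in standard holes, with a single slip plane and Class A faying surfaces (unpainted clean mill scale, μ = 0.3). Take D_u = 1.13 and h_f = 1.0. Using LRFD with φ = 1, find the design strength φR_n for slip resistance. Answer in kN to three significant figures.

R_n = μ · D_u · h_f · T_b · n_s · n_b = 0.3 × 1.13 × 1.0 × 91 × 1 × 10 = 308.5 kN.
Design strength φR_n = 1 × 308.5 = 308 kN.

308 kN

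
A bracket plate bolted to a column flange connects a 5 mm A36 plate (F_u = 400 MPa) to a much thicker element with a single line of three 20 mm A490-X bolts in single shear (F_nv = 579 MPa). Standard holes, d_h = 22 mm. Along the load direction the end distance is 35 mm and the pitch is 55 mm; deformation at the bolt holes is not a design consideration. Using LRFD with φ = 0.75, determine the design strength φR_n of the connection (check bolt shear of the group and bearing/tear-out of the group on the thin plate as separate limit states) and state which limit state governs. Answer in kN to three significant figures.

202 kN (bearing governs)

Bolt shear: A_b = π·20²/4 = 314.2 mm²; R_n = 579 × 314.2 × 3 × 1 / 1000 = 545.7 kN → 0.75 × 545.7 = 409 kN.
Bearing (1.5 l_c t F_u ≤ 3.0 d t F_u): upper limit = 3.0·20·5·400 / 1000 = 120 kN.
  Edge l_c = 35 − 22/2 = 24 → r_n = 72 kN; interior l_c = 55 − 22 = 33 → r_n = 99 kN.
  R_n,bearing = 1·72 + 2·99 = 270 kN → 0.75 × 270 = 202 kN.
Bearing governs: 202 kN.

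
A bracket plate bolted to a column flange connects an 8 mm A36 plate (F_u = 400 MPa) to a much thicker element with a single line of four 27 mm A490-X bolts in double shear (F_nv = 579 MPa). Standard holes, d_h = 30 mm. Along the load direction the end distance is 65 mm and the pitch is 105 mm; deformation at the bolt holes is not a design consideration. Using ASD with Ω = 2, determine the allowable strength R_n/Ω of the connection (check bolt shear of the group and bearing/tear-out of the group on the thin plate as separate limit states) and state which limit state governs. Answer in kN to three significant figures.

Bolt shear: A_b = π·27²/4 = 572.6 mm²; R_n = 579 × 572.6 × 4 × 2 / 1000 = 2652 kN → 2652 / 2 = 1330 kN.
Bearing (1.5 l_c t F_u ≤ 3.0 d t F_u): upper limit = 3.0·27·8·400 / 1000 = 259.2 kN.
  Edge l_c = 65 − 30/2 = 50 → r_n = 240 kN; interior l_c = 105 − 30 = 75 → r_n = 259.2 kN.
  R_n,bearing = 1·240 + 3·259.2 = 1018 kN → 1018 / 2 = 509 kN.
Bearing governs: 509 kN.

509 kN (bearing governs)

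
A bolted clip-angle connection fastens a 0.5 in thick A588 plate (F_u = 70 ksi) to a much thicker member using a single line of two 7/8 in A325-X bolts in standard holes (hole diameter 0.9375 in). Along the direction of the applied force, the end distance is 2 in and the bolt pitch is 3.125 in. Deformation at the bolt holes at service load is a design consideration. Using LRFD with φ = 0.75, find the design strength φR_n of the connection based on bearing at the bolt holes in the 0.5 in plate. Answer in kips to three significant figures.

103 kips

Per bolt r_n = 1.2 l_c t F_u ≤ 2.4 d t F_u; upper limit = 2.4 × 0.875 × 0.5 × 70 = 73.5 kips.
Edge bolt: l_c = 2 − 0.9375/2 = 1.531 in → 1.2 × 1.531 × 0.5 × 70 = 64.31 → r_n = 64.31 kips.
Interior bolts: l_c = 3.125 − 0.9375 = 2.188 in → 1.2 × 2.188 × 0.5 × 70 = 91.88 → r_n = 73.5 kips.
R_n = 1 × 64.31 + 1 × 73.5 = 137.8 kips.
Design strength φR_n = 0.75 × 137.8 = 103 kips.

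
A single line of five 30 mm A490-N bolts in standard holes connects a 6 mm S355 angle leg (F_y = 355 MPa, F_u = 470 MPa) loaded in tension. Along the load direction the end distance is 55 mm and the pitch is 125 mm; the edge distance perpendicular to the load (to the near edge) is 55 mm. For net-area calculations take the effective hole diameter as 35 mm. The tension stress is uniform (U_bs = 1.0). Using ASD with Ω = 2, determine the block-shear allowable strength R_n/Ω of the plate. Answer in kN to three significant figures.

389 kN

Shear plane L_v = 55 + 4·125 = 555 mm; A_gv = 555 × 6 = 3330 mm².
A_nv = (555 − 4.5·35) × 6 = 2385 mm².
A_nt = (55 − 0.5·35) × 6 = 225 mm².
0.6 F_u A_nv = 672.6 kN; 0.6 F_y A_gv = 709.3 kN → shear rupture governs the shear term.
R_n = 672.6 + 1.0 × 470 × 225 / 1000 = 778.3 kN.
Allowable strength R_n/Ω = 778.3 / 2 = 389 kN.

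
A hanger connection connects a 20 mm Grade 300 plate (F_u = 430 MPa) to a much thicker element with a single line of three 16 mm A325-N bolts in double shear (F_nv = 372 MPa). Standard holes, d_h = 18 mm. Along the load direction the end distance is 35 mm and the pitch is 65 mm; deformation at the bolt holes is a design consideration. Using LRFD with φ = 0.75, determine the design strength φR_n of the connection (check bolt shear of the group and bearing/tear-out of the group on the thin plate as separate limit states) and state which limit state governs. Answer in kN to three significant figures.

337 kN (bolt shear governs)

Bolt shear: A_b = π·16²/4 = 201.1 mm²; R_n = 372 × 201.1 × 3 × 2 / 1000 = 448.8 kN → 0.75 × 448.8 = 337 kN.
Bearing (1.2 l_c t F_u ≤ 2.4 d t F_u): upper limit = 2.4·16·20·430 / 1000 = 330.2 kN.
  Edge l_c = 35 − 18/2 = 26 → r_n = 268.3 kN; interior l_c = 65 − 18 = 47 → r_n = 330.2 kN.
  R_n,bearing = 1·268.3 + 2·330.2 = 928.8 kN → 0.75 × 928.8 = 697 kN.
Bolt shear governs: 337 kN.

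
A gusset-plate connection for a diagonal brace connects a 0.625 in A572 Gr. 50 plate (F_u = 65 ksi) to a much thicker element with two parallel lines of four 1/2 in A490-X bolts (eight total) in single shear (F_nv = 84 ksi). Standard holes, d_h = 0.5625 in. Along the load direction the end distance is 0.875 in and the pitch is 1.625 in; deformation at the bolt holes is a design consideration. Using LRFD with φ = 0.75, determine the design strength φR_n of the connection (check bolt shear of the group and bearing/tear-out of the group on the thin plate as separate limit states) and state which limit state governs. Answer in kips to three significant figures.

99 kips (bolt shear governs)

Bolt shear: A_b = π·0.5²/4 = 0.1963 in²; R_n = 84 × 0.1963 × 8 × 1 = 131.9 kips → 0.75 × 131.9 = 99 kips.
Bearing (1.2 l_c t F_u ≤ 2.4 d t F_u): upper limit = 2.4·0.5·0.625·65 = 48.75 kips.
  Edge l_c = 0.875 − 0.5625/2 = 0.5938 → r_n = 28.95 kips; interior l_c = 1.625 − 0.5625 = 1.062 → r_n = 48.75 kips.
  R_n,bearing = 2·28.95 + 6·48.75 = 350.4 kips → 0.75 × 350.4 = 263 kips.
Bolt shear governs: 99 kips.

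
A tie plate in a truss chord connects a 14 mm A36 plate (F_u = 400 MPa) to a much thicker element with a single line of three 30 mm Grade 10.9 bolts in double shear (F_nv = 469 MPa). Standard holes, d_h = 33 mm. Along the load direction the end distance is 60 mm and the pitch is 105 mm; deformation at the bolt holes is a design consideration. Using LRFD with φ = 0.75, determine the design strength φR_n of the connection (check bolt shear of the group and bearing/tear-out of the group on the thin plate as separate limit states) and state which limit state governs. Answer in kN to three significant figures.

824 kN (bearing governs)

Bolt shear: A_b = π·30²/4 = 706.9 mm²; R_n = 469 × 706.9 × 3 × 2 / 1000 = 1989 kN → 0.75 × 1989 = 1490 kN.
Bearing (1.2 l_c t F_u ≤ 2.4 d t F_u): upper limit = 2.4·30·14·400 / 1000 = 403.2 kN.
  Edge l_c = 60 − 33/2 = 43.5 → r_n = 292.3 kN; interior l_c = 105 − 33 = 72 → r_n = 403.2 kN.
  R_n,bearing = 1·292.3 + 2·403.2 = 1099 kN → 0.75 × 1099 = 824 kN.
Bearing governs: 824 kN.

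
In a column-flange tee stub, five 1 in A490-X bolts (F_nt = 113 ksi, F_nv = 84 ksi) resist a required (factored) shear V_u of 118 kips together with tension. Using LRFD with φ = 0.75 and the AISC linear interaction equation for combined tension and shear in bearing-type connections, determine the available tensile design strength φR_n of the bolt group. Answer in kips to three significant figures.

274 kips

A_b = π·1²/4 = 0.7854 in²; f_rv = 118 / (5 × 0.7854) = 30.05 ksi.
F'_nt = 1.3 F_nt − (F_nt / φF_nv) f_rv = 1.3·113 − (113/(0.75·84))·30.05 = 93 ksi, capped at F_nt → F'_nt = 93 ksi.
R_n = F'_nt · A_b · n = 93 × 0.7854 × 5 = 365.2 kips.
Design strength φR_n = 0.75 × 365.2 = 274 kips.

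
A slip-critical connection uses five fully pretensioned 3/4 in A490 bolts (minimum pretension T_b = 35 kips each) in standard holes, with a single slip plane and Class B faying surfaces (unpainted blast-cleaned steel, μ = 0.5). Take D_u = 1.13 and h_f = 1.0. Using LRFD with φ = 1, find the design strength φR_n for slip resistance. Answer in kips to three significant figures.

98.9 kips

R_n = μ · D_u · h_f · T_b · n_s · n_b = 0.5 × 1.13 × 1.0 × 35 × 1 × 5 = 98.88 kips.
Design strength φR_n = 1 × 98.88 = 98.9 kips.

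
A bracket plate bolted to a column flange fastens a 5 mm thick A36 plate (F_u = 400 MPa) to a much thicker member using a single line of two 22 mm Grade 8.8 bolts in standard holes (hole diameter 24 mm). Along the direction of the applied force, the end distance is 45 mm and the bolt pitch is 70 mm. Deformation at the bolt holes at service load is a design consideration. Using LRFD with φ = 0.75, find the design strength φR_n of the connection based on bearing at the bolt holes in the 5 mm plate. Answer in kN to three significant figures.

139 kN

Per bolt r_n = 1.2 l_c t F_u ≤ 2.4 d t F_u; upper limit = 2.4 × 22 × 5 × 400 / 1000 = 105.6 kN.
Edge bolt: l_c = 45 − 24/2 = 33 mm → 1.2 × 33 × 5 × 400 / 1000 = 79.2 → r_n = 79.2 kN.
Interior bolts: l_c = 70 − 24 = 46 mm → 1.2 × 46 × 5 × 400 / 1000 = 110.4 → r_n = 105.6 kN.
R_n = 1 × 79.2 + 1 × 105.6 = 184.8 kN.
Design strength φR_n = 0.75 × 184.8 = 139 kN.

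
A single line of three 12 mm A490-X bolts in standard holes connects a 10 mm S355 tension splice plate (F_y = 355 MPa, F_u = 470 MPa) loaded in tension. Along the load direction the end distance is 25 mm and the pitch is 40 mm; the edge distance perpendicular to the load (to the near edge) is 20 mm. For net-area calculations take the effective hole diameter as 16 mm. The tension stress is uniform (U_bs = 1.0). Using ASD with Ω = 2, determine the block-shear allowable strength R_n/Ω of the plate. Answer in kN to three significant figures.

Shear plane L_v = 25 + 2·40 = 105 mm; A_gv = 105 × 10 = 1050 mm².
A_nv = (105 − 2.5·16) × 10 = 650 mm².
A_nt = (20 − 0.5·16) × 10 = 120 mm².
0.6 F_u A_nv = 183.3 kN; 0.6 F_y A_gv = 223.7 kN → shear rupture governs the shear term.
R_n = 183.3 + 1.0 × 470 × 120 / 1000 = 239.7 kN.
Allowable strength R_n/Ω = 239.7 / 2 = 120 kN.

120 kN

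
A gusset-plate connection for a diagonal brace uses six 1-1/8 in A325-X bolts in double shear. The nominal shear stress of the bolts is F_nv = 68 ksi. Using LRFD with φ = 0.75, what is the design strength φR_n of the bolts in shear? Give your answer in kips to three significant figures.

A_b = π × 1.125² / 4 = 0.994 in².
R_n = F_nv · A_b · n · n_s = 68 × 0.994 × 6 × 2 = 811.1 kips.
Design strength φR_n = 0.75 × 811.1 = 608 kips.

608 kips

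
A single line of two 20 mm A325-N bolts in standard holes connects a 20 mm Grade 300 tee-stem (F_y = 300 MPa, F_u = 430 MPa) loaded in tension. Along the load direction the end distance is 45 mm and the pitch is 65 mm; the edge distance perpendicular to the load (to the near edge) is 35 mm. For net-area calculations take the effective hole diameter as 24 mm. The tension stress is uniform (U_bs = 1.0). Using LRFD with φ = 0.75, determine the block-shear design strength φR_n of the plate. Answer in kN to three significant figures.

Shear plane L_v = 45 + 1·65 = 110 mm; A_gv = 110 × 20 = 2200 mm².
A_nv = (110 − 1.5·24) × 20 = 1480 mm².
A_nt = (35 − 0.5·24) × 20 = 460 mm².
0.6 F_u A_nv = 381.8 kN; 0.6 F_y A_gv = 396 kN → shear rupture governs the shear term.
R_n = 381.8 + 1.0 × 430 × 460 / 1000 = 579.6 kN.
Design strength φR_n = 0.75 × 579.6 = 435 kN.

435 kN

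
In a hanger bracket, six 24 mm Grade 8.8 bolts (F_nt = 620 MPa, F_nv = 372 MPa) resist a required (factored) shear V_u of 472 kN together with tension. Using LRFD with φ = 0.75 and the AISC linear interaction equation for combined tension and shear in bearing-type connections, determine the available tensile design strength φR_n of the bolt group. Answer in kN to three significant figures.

854 kN

A_b = π·24²/4 = 452.4 mm²; f_rv = 472 × 1000 / (6 × 452.4) = 173.9 MPa.
F'_nt = 1.3 F_nt − (F_nt / φF_nv) f_rv = 1.3·620 − (620/(0.75·372))·173.9 = 419.6 MPa, capped at F_nt → F'_nt = 419.6 MPa.
R_n = F'_nt · A_b · n = 419.6 × 452.4 × 6 / 1000 = 1139 kN.
Design strength φR_n = 0.75 × 1139 = 854 kN.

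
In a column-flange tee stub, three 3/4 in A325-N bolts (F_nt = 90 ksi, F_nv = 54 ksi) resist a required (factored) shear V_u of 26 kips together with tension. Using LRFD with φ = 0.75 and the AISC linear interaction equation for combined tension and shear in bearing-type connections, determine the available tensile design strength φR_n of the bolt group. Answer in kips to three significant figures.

A_b = π·0.75²/4 = 0.4418 in²; f_rv = 26 / (3 × 0.4418) = 19.62 ksi.
F'_nt = 1.3 F_nt − (F_nt / φF_nv) f_rv = 1.3·90 − (90/(0.75·54))·19.62 = 73.41 ksi, capped at F_nt → F'_nt = 73.41 ksi.
R_n = F'_nt · A_b · n = 73.41 × 0.4418 × 3 = 97.29 kips.
Design strength φR_n = 0.75 × 97.29 = 73 kips.

73 kips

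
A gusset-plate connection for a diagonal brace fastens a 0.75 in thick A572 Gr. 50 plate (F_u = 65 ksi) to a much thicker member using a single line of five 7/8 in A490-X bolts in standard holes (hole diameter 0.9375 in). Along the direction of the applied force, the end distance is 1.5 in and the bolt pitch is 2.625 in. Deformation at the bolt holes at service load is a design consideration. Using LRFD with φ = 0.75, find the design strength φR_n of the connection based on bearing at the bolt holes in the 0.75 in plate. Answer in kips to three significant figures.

341 kips

Per bolt r_n = 1.2 l_c t F_u ≤ 2.4 d t F_u; upper limit = 2.4 × 0.875 × 0.75 × 65 = 102.4 kips.
Edge bolt: l_c = 1.5 − 0.9375/2 = 1.031 in → 1.2 × 1.031 × 0.75 × 65 = 60.33 → r_n = 60.33 kips.
Interior bolts: l_c = 2.625 − 0.9375 = 1.688 in → 1.2 × 1.688 × 0.75 × 65 = 98.72 → r_n = 98.72 kips.
R_n = 1 × 60.33 + 4 × 98.72 = 455.2 kips.
Design strength φR_n = 0.75 × 455.2 = 341 kips.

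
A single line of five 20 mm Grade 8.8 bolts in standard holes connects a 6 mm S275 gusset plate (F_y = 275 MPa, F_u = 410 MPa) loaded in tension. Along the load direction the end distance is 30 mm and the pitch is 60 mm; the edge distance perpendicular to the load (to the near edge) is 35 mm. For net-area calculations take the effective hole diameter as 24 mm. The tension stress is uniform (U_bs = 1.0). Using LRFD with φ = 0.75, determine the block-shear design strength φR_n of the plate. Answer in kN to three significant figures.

Shear plane L_v = 30 + 4·60 = 270 mm; A_gv = 270 × 6 = 1620 mm².
A_nv = (270 − 4.5·24) × 6 = 972 mm².
A_nt = (35 − 0.5·24) × 6 = 138 mm².
0.6 F_u A_nv = 239.1 kN; 0.6 F_y A_gv = 267.3 kN → shear rupture governs the shear term.
R_n = 239.1 + 1.0 × 410 × 138 / 1000 = 295.7 kN.
Design strength φR_n = 0.75 × 295.7 = 222 kN.

222 kN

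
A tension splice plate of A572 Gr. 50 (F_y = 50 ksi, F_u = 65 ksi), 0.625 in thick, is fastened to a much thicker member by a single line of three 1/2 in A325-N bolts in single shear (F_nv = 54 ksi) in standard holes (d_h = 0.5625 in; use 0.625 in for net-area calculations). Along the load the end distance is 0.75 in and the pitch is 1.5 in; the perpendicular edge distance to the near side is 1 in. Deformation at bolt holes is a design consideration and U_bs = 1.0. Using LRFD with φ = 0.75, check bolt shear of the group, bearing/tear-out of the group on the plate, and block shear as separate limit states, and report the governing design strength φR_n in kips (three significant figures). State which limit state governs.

Bolt shear: A_b = π·0.5²/4 = 0.1963 in²; R_n = 54 × 0.1963 × 3 × 1 = 31.81 kips → 0.75 × 31.81 = 23.9 kips.
Bearing: edge l_c = 0.4688, r_n = 22.85 kips; interior l_c = 0.9375, r_n = 45.7 kips; R_n = 22.85 + 2·45.7 = 114.3 kips → 85.7 kips.
Block shear: A_gv = 2.344, A_nv = 1.367, A_nt = 0.4297 in²; R_n = min(0.6F_uA_nv, 0.6F_yA_gv) + U_bs·F_u·A_nt = 81.25 kips → 60.9 kips.
Bolt shear governs: 23.9 kips.

23.9 kips (bolt shear governs)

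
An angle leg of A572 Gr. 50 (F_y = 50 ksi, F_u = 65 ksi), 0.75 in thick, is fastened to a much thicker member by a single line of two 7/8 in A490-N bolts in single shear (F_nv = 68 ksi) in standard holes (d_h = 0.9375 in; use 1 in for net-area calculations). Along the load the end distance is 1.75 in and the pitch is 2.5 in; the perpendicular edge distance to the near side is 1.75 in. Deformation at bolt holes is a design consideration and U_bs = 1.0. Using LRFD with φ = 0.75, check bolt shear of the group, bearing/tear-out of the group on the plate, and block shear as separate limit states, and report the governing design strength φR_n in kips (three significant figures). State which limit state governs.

Bolt shear: A_b = π·0.875²/4 = 0.6013 in²; R_n = 68 × 0.6013 × 2 × 1 = 81.78 kips → 0.75 × 81.78 = 61.3 kips.
Bearing: edge l_c = 1.281, r_n = 74.95 kips; interior l_c = 1.562, r_n = 91.41 kips; R_n = 74.95 + 1·91.41 = 166.4 kips → 125 kips.
Block shear: A_gv = 3.188, A_nv = 2.062, A_nt = 0.9375 in²; R_n = min(0.6F_uA_nv, 0.6F_yA_gv) + U_bs·F_u·A_nt = 141.4 kips → 106 kips.
Bolt shear governs: 61.3 kips.

61.3 kips (bolt shear governs)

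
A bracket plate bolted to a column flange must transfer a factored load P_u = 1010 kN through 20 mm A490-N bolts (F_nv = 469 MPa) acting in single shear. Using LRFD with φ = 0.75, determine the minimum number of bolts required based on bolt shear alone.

10 bolts

A_b = π·20²/4 = 314.2 mm².
Per-bolt design strength φR_n = 0.75 × 469 × 314.2 × 1 / 1000 = 110.5 kN.
n ≥ 1010 / 110.5 = 9.14 → use 10 bolts.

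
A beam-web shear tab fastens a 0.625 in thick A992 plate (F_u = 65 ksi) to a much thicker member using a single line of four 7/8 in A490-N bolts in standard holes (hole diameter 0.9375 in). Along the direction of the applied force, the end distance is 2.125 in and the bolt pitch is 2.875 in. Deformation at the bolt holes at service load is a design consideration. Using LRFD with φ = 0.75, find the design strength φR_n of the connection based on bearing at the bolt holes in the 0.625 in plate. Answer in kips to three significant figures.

Per bolt r_n = 1.2 l_c t F_u ≤ 2.4 d t F_u; upper limit = 2.4 × 0.875 × 0.625 × 65 = 85.31 kips.
Edge bolt: l_c = 2.125 − 0.9375/2 = 1.656 in → 1.2 × 1.656 × 0.625 × 65 = 80.74 → r_n = 80.74 kips.
Interior bolts: l_c = 2.875 − 0.9375 = 1.938 in → 1.2 × 1.938 × 0.625 × 65 = 94.45 → r_n = 85.31 kips.
R_n = 1 × 80.74 + 3 × 85.31 = 336.7 kips.
Design strength φR_n = 0.75 × 336.7 = 253 kips.

253 kips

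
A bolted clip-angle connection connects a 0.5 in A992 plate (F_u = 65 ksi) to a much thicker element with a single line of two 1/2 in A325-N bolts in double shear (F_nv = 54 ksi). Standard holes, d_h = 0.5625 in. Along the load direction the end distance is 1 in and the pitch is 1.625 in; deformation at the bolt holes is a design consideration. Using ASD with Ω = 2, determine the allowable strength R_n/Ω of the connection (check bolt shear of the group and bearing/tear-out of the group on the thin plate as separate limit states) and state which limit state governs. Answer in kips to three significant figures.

Bolt shear: A_b = π·0.5²/4 = 0.1963 in²; R_n = 54 × 0.1963 × 2 × 2 = 42.41 kips → 42.41 / 2 = 21.2 kips.
Bearing (1.2 l_c t F_u ≤ 2.4 d t F_u): upper limit = 2.4·0.5·0.5·65 = 39 kips.
  Edge l_c = 1 − 0.5625/2 = 0.7188 → r_n = 28.03 kips; interior l_c = 1.625 − 0.5625 = 1.062 → r_n = 39 kips.
  R_n,bearing = 1·28.03 + 1·39 = 67.03 kips → 67.03 / 2 = 33.5 kips.
Bolt shear governs: 21.2 kips.

21.2 kips (bolt shear governs)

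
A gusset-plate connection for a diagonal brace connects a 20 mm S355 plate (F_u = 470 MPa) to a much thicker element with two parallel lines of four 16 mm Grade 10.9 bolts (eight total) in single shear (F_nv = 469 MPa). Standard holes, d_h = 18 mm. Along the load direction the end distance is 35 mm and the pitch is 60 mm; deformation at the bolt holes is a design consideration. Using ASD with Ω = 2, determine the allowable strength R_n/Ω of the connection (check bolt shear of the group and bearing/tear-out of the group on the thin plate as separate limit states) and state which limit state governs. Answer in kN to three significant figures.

377 kN (bolt shear governs)

Bolt shear: A_b = π·16²/4 = 201.1 mm²; R_n = 469 × 201.1 × 8 × 1 / 1000 = 754.4 kN → 754.4 / 2 = 377 kN.
Bearing (1.2 l_c t F_u ≤ 2.4 d t F_u): upper limit = 2.4·16·20·470 / 1000 = 361 kN.
  Edge l_c = 35 − 18/2 = 26 → r_n = 293.3 kN; interior l_c = 60 − 18 = 42 → r_n = 361 kN.
  R_n,bearing = 2·293.3 + 6·361 = 2752 kN → 2752 / 2 = 1380 kN.
Bolt shear governs: 377 kN.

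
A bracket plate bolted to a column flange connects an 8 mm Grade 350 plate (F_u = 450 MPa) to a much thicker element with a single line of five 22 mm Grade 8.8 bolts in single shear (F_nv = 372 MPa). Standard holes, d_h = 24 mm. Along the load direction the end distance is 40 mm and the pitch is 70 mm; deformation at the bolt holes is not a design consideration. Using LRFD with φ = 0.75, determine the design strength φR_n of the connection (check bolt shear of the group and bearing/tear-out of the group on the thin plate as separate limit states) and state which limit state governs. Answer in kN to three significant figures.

530 kN (bolt shear governs)

Bolt shear: A_b = π·22²/4 = 380.1 mm²; R_n = 372 × 380.1 × 5 × 1 / 1000 = 707 kN → 0.75 × 707 = 530 kN.
Bearing (1.5 l_c t F_u ≤ 3.0 d t F_u): upper limit = 3.0·22·8·450 / 1000 = 237.6 kN.
  Edge l_c = 40 − 24/2 = 28 → r_n = 151.2 kN; interior l_c = 70 − 24 = 46 → r_n = 237.6 kN.
  R_n,bearing = 1·151.2 + 4·237.6 = 1102 kN → 0.75 × 1102 = 826 kN.
Bolt shear governs: 530 kN.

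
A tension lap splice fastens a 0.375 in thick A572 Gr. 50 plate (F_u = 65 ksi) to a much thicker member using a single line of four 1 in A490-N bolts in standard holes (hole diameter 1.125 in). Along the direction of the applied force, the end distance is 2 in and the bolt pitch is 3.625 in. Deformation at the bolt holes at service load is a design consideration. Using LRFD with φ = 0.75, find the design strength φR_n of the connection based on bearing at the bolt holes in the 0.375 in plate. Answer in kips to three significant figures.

Per bolt r_n = 1.2 l_c t F_u ≤ 2.4 d t F_u; upper limit = 2.4 × 1 × 0.375 × 65 = 58.5 kips.
Edge bolt: l_c = 2 − 1.125/2 = 1.438 in → 1.2 × 1.438 × 0.375 × 65 = 42.05 → r_n = 42.05 kips.
Interior bolts: l_c = 3.625 − 1.125 = 2.5 in → 1.2 × 2.5 × 0.375 × 65 = 73.12 → r_n = 58.5 kips.
R_n = 1 × 42.05 + 3 × 58.5 = 217.5 kips.
Design strength φR_n = 0.75 × 217.5 = 163 kips.

163 kips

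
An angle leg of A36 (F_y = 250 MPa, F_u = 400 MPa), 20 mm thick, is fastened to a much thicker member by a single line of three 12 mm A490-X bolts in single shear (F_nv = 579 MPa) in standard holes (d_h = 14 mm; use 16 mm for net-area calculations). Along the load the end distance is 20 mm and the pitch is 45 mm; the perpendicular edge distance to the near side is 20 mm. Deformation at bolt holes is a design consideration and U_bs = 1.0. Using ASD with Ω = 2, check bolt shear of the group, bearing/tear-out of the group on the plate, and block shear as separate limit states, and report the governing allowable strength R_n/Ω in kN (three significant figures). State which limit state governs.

98.2 kN (bolt shear governs)

Bolt shear: A_b = π·12²/4 = 113.1 mm²; R_n = 579 × 113.1 × 3 × 1 / 1000 = 196.5 kN → 196.5 / 2 = 98.2 kN.
Bearing: edge l_c = 13, r_n = 124.8 kN; interior l_c = 31, r_n = 230.4 kN; R_n = 124.8 + 2·230.4 = 585.6 kN → 293 kN.
Block shear: A_gv = 2200, A_nv = 1400, A_nt = 240 mm²; R_n = min(0.6F_uA_nv, 0.6F_yA_gv) + U_bs·F_u·A_nt = 426 kN → 213 kN.
Bolt shear governs: 98.2 kN.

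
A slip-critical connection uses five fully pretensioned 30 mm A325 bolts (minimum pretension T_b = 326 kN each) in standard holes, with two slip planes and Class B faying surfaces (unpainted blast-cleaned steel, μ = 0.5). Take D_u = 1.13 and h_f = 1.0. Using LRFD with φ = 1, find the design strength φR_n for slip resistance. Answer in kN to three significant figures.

R_n = μ · D_u · h_f · T_b · n_s · n_b = 0.5 × 1.13 × 1.0 × 326 × 2 × 5 = 1842 kN.
Design strength φR_n = 1 × 1842 = 1840 kN.

1840 kN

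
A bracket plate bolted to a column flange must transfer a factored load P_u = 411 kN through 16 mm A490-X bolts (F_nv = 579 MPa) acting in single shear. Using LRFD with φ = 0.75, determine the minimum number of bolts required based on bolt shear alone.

5 bolts

A_b = π·16²/4 = 201.1 mm².
Per-bolt design strength φR_n = 0.75 × 579 × 201.1 × 1 / 1000 = 87.31 kN.
n ≥ 411 / 87.31 = 4.707 → use 5 bolts.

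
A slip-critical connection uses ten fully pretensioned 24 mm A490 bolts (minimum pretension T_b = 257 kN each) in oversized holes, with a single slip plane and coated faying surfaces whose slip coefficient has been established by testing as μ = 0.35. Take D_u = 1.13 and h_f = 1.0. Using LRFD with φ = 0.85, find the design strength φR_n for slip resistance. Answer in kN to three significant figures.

R_n = μ · D_u · h_f · T_b · n_s · n_b = 0.35 × 1.13 × 1.0 × 257 × 1 × 10 = 1016 kN.
Design strength φR_n = 0.85 × 1016 = 864 kN.

864 kN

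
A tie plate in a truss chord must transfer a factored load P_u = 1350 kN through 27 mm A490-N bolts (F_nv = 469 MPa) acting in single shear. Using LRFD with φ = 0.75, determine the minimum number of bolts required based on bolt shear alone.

A_b = π·27²/4 = 572.6 mm².
Per-bolt design strength φR_n = 0.75 × 469 × 572.6 × 1 / 1000 = 201.4 kN.
n ≥ 1350 / 201.4 = 6.703 → use 7 bolts.

7 bolts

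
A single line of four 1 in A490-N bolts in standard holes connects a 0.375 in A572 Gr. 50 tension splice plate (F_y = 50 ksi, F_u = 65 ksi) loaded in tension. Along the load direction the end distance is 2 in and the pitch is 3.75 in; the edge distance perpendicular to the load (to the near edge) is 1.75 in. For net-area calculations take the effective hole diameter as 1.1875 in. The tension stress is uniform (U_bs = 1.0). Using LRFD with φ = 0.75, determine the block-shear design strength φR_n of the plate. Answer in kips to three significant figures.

121 kips

Shear plane L_v = 2 + 3·3.75 = 13.25 in; A_gv = 13.25 × 0.375 = 4.969 in².
A_nv = (13.25 − 3.5·1.1875) × 0.375 = 3.41 in².
A_nt = (1.75 − 0.5·1.1875) × 0.375 = 0.4336 in².
0.6 F_u A_nv = 133 kips; 0.6 F_y A_gv = 149.1 kips → shear rupture governs the shear term.
R_n = 133 + 1.0 × 65 × 0.4336 = 161.2 kips.
Design strength φR_n = 0.75 × 161.2 = 121 kips.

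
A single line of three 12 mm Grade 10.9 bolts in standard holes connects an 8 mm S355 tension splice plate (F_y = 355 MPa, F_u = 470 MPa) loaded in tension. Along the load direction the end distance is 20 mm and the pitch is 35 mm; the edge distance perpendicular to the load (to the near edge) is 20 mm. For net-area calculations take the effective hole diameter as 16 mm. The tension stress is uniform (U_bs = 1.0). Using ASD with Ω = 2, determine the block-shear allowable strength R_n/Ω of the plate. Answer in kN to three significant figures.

79 kN

Shear plane L_v = 20 + 2·35 = 90 mm; A_gv = 90 × 8 = 720 mm².
A_nv = (90 − 2.5·16) × 8 = 400 mm².
A_nt = (20 − 0.5·16) × 8 = 96 mm².
0.6 F_u A_nv = 112.8 kN; 0.6 F_y A_gv = 153.4 kN → shear rupture governs the shear term.
R_n = 112.8 + 1.0 × 470 × 96 / 1000 = 157.9 kN.
Allowable strength R_n/Ω = 157.9 / 2 = 79 kN.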